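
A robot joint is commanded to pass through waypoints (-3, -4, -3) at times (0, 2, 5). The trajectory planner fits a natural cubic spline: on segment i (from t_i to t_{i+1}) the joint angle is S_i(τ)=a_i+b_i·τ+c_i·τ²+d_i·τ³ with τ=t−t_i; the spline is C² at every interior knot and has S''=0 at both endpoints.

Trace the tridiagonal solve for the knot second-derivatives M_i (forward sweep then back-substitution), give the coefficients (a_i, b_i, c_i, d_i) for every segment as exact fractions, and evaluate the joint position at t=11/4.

  seg 0: a=-3 b=-2/3 c=0 d=1/24
  seg 1: a=-4 b=-1/6 c=1/4 d=-1/36
S(11/4) = -1023/256

Δ: Δ0=-1/2, Δ1=1/3
row 1: diag=10, rhs=5; c'=3/10, d'=1/2
back: M1=1/2
M: M0=0, M1=1/2, M2=0
seg 0: a=-3, c=M0/2=0, d=(M1−M0)/(6·2)=1/24, b=Δ0−h0·(2M0+M1)/6=-2/3
seg 1: a=-4, c=M1/2=1/4, d=(M2−M1)/(6·3)=-1/36, b=Δ1−h1·(2M1+M2)/6=-1/6
t_q=11/4 → seg 1, τ=3/4; S=-4+-1/6·τ+1/4·τ²+-1/36·τ³=-1023/256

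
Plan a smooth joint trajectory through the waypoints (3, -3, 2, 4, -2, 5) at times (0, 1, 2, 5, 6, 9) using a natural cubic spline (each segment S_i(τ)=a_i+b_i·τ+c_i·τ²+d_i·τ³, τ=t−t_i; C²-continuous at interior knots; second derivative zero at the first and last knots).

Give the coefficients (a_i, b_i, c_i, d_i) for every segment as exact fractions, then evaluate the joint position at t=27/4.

  seg 0: a=3 b=-2966/333 c=0 d=968/333
  seg 1: a=-3 b=-62/333 c=968/111 d=-1177/333
  seg 2: a=2 b=2215/333 c=-209/111 d=-112/2997
  seg 3: a=4 b=-1883/333 c=-739/333 d=208/111
  seg 4: a=-2 b=-1489/333 c=1133/333 d=-1133/2997
S(27/4) = -8523/2368

Δ: Δ0=-6, Δ1=5, Δ2=2/3, Δ3=-6, Δ4=7/3
row 1: diag=4, rhs=66; c'=1/4, d'=33/2
row 2: denom=8−1·1/4=31/4; d'=(-26−1·33/2)/(31/4)=-170/31
row 3: denom=8−3·12/31=212/31; d'=(-40−3·-170/31)/(212/31)=-365/106
row 4: denom=8−1·31/212=1665/212; d'=(50−1·-365/106)/(1665/212)=2266/333
back: M4=2266/333
back: M3=-365/106−31/212·2266/333=-1478/333
back: M2=-170/31−12/31·-1478/333=-418/111
back: M1=33/2−1/4·-418/111=1936/111
M: M0=0, M1=1936/111, M2=-418/111, M3=-1478/333, M4=2266/333, M5=0
seg 0: a=3, c=M0/2=0, d=(M1−M0)/(6·1)=968/333, b=Δ0−h0·(2M0+M1)/6=-2966/333
seg 1: a=-3, c=M1/2=968/111, d=(M2−M1)/(6·1)=-1177/333, b=Δ1−h1·(2M1+M2)/6=-62/333
seg 2: a=2, c=M2/2=-209/111, d=(M3−M2)/(6·3)=-112/2997, b=Δ2−h2·(2M2+M3)/6=2215/333
seg 3: a=4, c=M3/2=-739/333, d=(M4−M3)/(6·1)=208/111, b=Δ3−h3·(2M3+M4)/6=-1883/333
seg 4: a=-2, c=M4/2=1133/333, d=(M5−M4)/(6·3)=-1133/2997, b=Δ4−h4·(2M4+M5)/6=-1489/333
t_q=27/4 → seg 4, τ=3/4; S=-2+-1489/333·τ+1133/333·τ²+-1133/2997·τ³=-8523/2368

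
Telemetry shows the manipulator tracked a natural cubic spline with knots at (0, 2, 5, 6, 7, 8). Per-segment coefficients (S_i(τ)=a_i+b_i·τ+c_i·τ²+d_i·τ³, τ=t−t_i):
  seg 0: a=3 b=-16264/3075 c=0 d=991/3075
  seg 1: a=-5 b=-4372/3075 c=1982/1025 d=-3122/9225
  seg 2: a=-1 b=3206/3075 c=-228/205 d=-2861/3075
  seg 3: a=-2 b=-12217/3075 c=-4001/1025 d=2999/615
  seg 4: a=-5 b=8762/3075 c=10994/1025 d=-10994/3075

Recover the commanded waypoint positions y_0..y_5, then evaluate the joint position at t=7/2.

y_0 = S_0(0) = a_0 = 3
y_1 = S_1(0) = a_1 = -5
y_2 = S_2(0) = a_2 = -1
y_3 = S_3(0) = a_3 = -2
y_4 = S_4(0) = a_4 = -5
y_5 = S_4(1) = 5
t_q=7/2 is in segment 1 (τ=3/2); S_1(τ)=-16089/4100

y_0=3 y_1=-5 y_2=-1 y_3=-2 y_4=-5 y_5=5
S(7/2) = -16089/4100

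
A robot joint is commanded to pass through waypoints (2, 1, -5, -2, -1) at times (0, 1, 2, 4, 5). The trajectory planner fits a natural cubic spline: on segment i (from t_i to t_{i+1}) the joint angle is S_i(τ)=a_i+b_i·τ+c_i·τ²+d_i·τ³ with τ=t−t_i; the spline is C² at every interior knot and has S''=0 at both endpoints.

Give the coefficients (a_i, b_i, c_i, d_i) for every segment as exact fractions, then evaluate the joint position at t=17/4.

Δ: Δ0=-1, Δ1=-6, Δ2=3/2, Δ3=1
row 1: diag=4, rhs=-30; c'=1/4, d'=-15/2
row 2: denom=6−1·1/4=23/4; d'=(45−1·-15/2)/(23/4)=210/23
row 3: denom=6−2·8/23=122/23; d'=(-3−2·210/23)/(122/23)=-489/122
back: M3=-489/122
back: M2=210/23−8/23·-489/122=642/61
back: M1=-15/2−1/4·642/61=-618/61
M: M0=0, M1=-618/61, M2=642/61, M3=-489/122, M4=0
seg 0: a=2, c=M0/2=0, d=(M1−M0)/(6·1)=-103/61, b=Δ0−h0·(2M0+M1)/6=42/61
seg 1: a=1, c=M1/2=-309/61, d=(M2−M1)/(6·1)=210/61, b=Δ1−h1·(2M1+M2)/6=-267/61
seg 2: a=-5, c=M2/2=321/61, d=(M3−M2)/(6·2)=-591/488, b=Δ2−h2·(2M2+M3)/6=-255/61
seg 3: a=-2, c=M3/2=-489/244, d=(M4−M3)/(6·1)=163/244, b=Δ3−h3·(2M3+M4)/6=285/122
t_q=17/4 → seg 3, τ=1/4; S=-2+285/122·τ+-489/244·τ²+163/244·τ³=-23905/15616

  seg 0: a=2 b=42/61 c=0 d=-103/61
  seg 1: a=1 b=-267/61 c=-309/61 d=210/61
  seg 2: a=-5 b=-255/61 c=321/61 d=-591/488
  seg 3: a=-2 b=285/122 c=-489/244 d=163/244
S(17/4) = -23905/15616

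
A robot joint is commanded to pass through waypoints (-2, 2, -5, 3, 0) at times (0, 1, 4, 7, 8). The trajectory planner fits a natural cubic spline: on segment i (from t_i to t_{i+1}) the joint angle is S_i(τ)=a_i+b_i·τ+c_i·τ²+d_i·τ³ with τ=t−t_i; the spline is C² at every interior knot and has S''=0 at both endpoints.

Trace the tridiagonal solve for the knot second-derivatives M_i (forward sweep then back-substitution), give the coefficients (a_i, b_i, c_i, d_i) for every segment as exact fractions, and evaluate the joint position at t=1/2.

  seg 0: a=-2 b=1609/312 c=0 d=-361/312
  seg 1: a=2 b=263/156 c=-361/104 d=665/936
  seg 2: a=-5 b=1/24 c=38/13 d=-71/104
  seg 3: a=3 b=-133/156 c=-335/104 d=335/312
S(1/2) = 361/832

Δ: Δ0=4, Δ1=-7/3, Δ2=8/3, Δ3=-3
row 1: diag=8, rhs=-38; c'=3/8, d'=-19/4
row 2: denom=12−3·3/8=87/8; d'=(30−3·-19/4)/(87/8)=118/29
row 3: denom=8−3·8/29=208/29; d'=(-34−3·118/29)/(208/29)=-335/52
back: M3=-335/52
back: M2=118/29−8/29·-335/52=76/13
back: M1=-19/4−3/8·76/13=-361/52
M: M0=0, M1=-361/52, M2=76/13, M3=-335/52, M4=0
seg 0: a=-2, c=M0/2=0, d=(M1−M0)/(6·1)=-361/312, b=Δ0−h0·(2M0+M1)/6=1609/312
seg 1: a=2, c=M1/2=-361/104, d=(M2−M1)/(6·3)=665/936, b=Δ1−h1·(2M1+M2)/6=263/156
seg 2: a=-5, c=M2/2=38/13, d=(M3−M2)/(6·3)=-71/104, b=Δ2−h2·(2M2+M3)/6=1/24
seg 3: a=3, c=M3/2=-335/104, d=(M4−M3)/(6·1)=335/312, b=Δ3−h3·(2M3+M4)/6=-133/156
t_q=1/2 → seg 0, τ=1/2; S=-2+1609/312·τ+0·τ²+-361/312·τ³=361/832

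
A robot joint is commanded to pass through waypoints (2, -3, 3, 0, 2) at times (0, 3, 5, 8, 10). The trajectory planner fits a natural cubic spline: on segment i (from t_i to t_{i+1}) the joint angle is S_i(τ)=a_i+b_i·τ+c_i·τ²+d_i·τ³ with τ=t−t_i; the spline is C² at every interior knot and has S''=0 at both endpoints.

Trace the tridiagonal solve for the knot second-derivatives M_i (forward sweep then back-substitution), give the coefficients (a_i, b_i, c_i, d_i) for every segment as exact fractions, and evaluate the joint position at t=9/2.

Δ: Δ0=-5/3, Δ1=3, Δ2=-1, Δ3=1
row 1: diag=10, rhs=28; c'=1/5, d'=14/5
row 2: denom=10−2·1/5=48/5; d'=(-24−2·14/5)/(48/5)=-37/12
row 3: denom=10−3·5/16=145/16; d'=(12−3·-37/12)/(145/16)=68/29
back: M3=68/29
back: M2=-37/12−5/16·68/29=-332/87
back: M1=14/5−1/5·-332/87=310/87
M: M0=0, M1=310/87, M2=-332/87, M3=68/29, M4=0
seg 0: a=2, c=M0/2=0, d=(M1−M0)/(6·3)=155/783, b=Δ0−h0·(2M0+M1)/6=-100/29
seg 1: a=-3, c=M1/2=155/87, d=(M2−M1)/(6·2)=-107/174, b=Δ1−h1·(2M1+M2)/6=55/29
seg 2: a=3, c=M2/2=-166/87, d=(M3−M2)/(6·3)=268/783, b=Δ2−h2·(2M2+M3)/6=143/87
seg 3: a=0, c=M3/2=34/29, d=(M4−M3)/(6·2)=-17/87, b=Δ3−h3·(2M3+M4)/6=-49/87
t_q=9/2 → seg 1, τ=3/2; S=-3+55/29·τ+155/87·τ²+-107/174·τ³=825/464

  seg 0: a=2 b=-100/29 c=0 d=155/783
  seg 1: a=-3 b=55/29 c=155/87 d=-107/174
  seg 2: a=3 b=143/87 c=-166/87 d=268/783
  seg 3: a=0 b=-49/87 c=34/29 d=-17/87
S(9/2) = 825/464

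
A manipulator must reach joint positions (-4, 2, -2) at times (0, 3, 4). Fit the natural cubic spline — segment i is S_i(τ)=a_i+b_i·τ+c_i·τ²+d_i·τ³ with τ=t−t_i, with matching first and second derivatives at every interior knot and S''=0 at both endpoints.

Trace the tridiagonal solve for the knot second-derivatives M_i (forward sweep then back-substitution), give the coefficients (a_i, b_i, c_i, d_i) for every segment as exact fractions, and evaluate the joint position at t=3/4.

Δ: Δ0=2, Δ1=-4
row 1: diag=8, rhs=-36; c'=1/8, d'=-9/2
back: M1=-9/2
M: M0=0, M1=-9/2, M2=0
seg 0: a=-4, c=M0/2=0, d=(M1−M0)/(6·3)=-1/4, b=Δ0−h0·(2M0+M1)/6=17/4
seg 1: a=2, c=M1/2=-9/4, d=(M2−M1)/(6·1)=3/4, b=Δ1−h1·(2M1+M2)/6=-5/2
t_q=3/4 → seg 0, τ=3/4; S=-4+17/4·τ+0·τ²+-1/4·τ³=-235/256

  seg 0: a=-4 b=17/4 c=0 d=-1/4
  seg 1: a=2 b=-5/2 c=-9/4 d=3/4
S(3/4) = -235/256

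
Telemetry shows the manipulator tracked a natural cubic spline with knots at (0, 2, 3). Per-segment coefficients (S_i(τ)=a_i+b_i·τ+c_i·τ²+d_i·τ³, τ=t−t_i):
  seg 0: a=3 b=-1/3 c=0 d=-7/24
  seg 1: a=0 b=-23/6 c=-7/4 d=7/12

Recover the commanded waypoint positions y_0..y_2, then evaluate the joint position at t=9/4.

y_0 = S_0(0) = a_0 = 3
y_1 = S_1(0) = a_1 = 0
y_2 = S_1(1) = -5
t_q=9/4 is in segment 1 (τ=1/4); S_1(τ)=-271/256

y_0=3 y_1=0 y_2=-5
S(9/4) = -271/256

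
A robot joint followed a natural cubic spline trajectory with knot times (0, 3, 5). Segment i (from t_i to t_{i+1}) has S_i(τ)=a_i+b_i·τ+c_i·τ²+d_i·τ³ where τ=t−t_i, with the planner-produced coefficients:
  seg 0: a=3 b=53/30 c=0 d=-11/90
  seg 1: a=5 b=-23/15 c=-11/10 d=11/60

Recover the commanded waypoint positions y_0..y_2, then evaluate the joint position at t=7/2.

y_0 = S_0(0) = a_0 = 3
y_1 = S_1(0) = a_1 = 5
y_2 = S_1(2) = -1
t_q=7/2 is in segment 1 (τ=1/2); S_1(τ)=637/160

y_0=3 y_1=5 y_2=-1
S(7/2) = 637/160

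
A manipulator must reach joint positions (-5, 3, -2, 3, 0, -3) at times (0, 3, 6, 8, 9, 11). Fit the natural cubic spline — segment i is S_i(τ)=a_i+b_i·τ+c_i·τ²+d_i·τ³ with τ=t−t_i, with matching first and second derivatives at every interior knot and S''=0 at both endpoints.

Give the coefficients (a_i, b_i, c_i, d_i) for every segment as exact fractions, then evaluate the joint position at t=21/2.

Δ: Δ0=8/3, Δ1=-5/3, Δ2=5/2, Δ3=-3, Δ4=-3/2
row 1: diag=12, rhs=-26; c'=1/4, d'=-13/6
row 2: denom=10−3·1/4=37/4; d'=(25−3·-13/6)/(37/4)=126/37
row 3: denom=6−2·8/37=206/37; d'=(-33−2·126/37)/(206/37)=-1473/206
row 4: denom=6−1·37/206=1199/206; d'=(9−1·-1473/206)/(1199/206)=3327/1199
back: M4=3327/1199
back: M3=-1473/206−37/206·3327/1199=-9171/1199
back: M2=126/37−8/37·-9171/1199=6066/1199
back: M1=-13/6−1/4·6066/1199=-12343/3597
M: M0=0, M1=-12343/3597, M2=6066/1199, M3=-9171/1199, M4=3327/1199, M5=0
seg 0: a=-5, c=M0/2=0, d=(M1−M0)/(6·3)=-12343/64746, b=Δ0−h0·(2M0+M1)/6=10509/2398
seg 1: a=3, c=M1/2=-12343/7194, d=(M2−M1)/(6·3)=30541/64746, b=Δ1−h1·(2M1+M2)/6=-917/1199
seg 2: a=-2, c=M2/2=3033/1199, d=(M3−M2)/(6·2)=-5079/4796, b=Δ2−h2·(2M2+M3)/6=4021/2398
seg 3: a=3, c=M3/2=-9171/2398, d=(M4−M3)/(6·1)=2083/1199, b=Δ3−h3·(2M3+M4)/6=-199/218
seg 4: a=0, c=M4/2=3327/2398, d=(M5−M4)/(6·2)=-1109/4796, b=Δ4−h4·(2M4+M5)/6=-8033/2398
t_q=21/2 → seg 4, τ=3/2; S=0+-8033/2398·τ+3327/2398·τ²+-1109/4796·τ³=-102963/38368

  seg 0: a=-5 b=10509/2398 c=0 d=-12343/64746
  seg 1: a=3 b=-917/1199 c=-12343/7194 d=30541/64746
  seg 2: a=-2 b=4021/2398 c=3033/1199 d=-5079/4796
  seg 3: a=3 b=-199/218 c=-9171/2398 d=2083/1199
  seg 4: a=0 b=-8033/2398 c=3327/2398 d=-1109/4796
S(21/2) = -102963/38368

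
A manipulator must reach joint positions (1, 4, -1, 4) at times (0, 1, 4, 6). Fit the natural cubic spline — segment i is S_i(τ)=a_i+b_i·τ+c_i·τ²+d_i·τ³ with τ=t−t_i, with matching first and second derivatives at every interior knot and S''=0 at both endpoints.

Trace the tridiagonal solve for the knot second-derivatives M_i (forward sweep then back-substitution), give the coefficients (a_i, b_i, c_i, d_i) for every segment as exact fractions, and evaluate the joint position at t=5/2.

  seg 0: a=1 b=23/6 c=0 d=-5/6
  seg 1: a=4 b=4/3 c=-5/2 d=1/2
  seg 2: a=-1 b=-1/6 c=2 d=-1/3
S(5/2) = 33/16

Δ: Δ0=3, Δ1=-5/3, Δ2=5/2
row 1: diag=8, rhs=-28; c'=3/8, d'=-7/2
row 2: denom=10−3·3/8=71/8; d'=(25−3·-7/2)/(71/8)=4
back: M2=4
back: M1=-7/2−3/8·4=-5
M: M0=0, M1=-5, M2=4, M3=0
seg 0: a=1, c=M0/2=0, d=(M1−M0)/(6·1)=-5/6, b=Δ0−h0·(2M0+M1)/6=23/6
seg 1: a=4, c=M1/2=-5/2, d=(M2−M1)/(6·3)=1/2, b=Δ1−h1·(2M1+M2)/6=4/3
seg 2: a=-1, c=M2/2=2, d=(M3−M2)/(6·2)=-1/3, b=Δ2−h2·(2M2+M3)/6=-1/6
t_q=5/2 → seg 1, τ=3/2; S=4+4/3·τ+-5/2·τ²+1/2·τ³=33/16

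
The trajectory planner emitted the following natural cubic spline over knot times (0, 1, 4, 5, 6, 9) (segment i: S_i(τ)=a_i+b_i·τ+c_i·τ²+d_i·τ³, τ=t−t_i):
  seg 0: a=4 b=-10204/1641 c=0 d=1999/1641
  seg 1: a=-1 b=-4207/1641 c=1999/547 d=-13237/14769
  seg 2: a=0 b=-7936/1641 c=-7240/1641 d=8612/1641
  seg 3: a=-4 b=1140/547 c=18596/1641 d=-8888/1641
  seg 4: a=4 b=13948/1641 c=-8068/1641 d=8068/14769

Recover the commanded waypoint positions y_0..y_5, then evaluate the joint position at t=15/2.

y_0=4 y_1=-1 y_2=0 y_3=-4 y_4=4 y_5=0
S(15/2) = 8239/1094

y_0 = S_0(0) = a_0 = 4
y_1 = S_1(0) = a_1 = -1
y_2 = S_2(0) = a_2 = 0
y_3 = S_3(0) = a_3 = -4
y_4 = S_4(0) = a_4 = 4
y_5 = S_4(3) = 0
t_q=15/2 is in segment 4 (τ=3/2); S_4(τ)=8239/1094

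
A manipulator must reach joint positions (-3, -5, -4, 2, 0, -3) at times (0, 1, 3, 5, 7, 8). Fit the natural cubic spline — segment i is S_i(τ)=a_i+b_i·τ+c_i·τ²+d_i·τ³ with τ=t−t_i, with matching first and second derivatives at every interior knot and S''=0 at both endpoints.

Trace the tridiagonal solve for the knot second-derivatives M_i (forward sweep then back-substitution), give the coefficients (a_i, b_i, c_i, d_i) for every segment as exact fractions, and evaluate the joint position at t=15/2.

Δ: Δ0=-2, Δ1=1/2, Δ2=3, Δ3=-1, Δ4=-3
row 1: diag=6, rhs=15; c'=1/3, d'=5/2
row 2: denom=8−2·1/3=22/3; d'=(15−2·5/2)/(22/3)=15/11
row 3: denom=8−2·3/11=82/11; d'=(-24−2·15/11)/(82/11)=-147/41
row 4: denom=6−2·11/41=224/41; d'=(-12−2·-147/41)/(224/41)=-99/112
back: M4=-99/112
back: M3=-147/41−11/41·-99/112=-375/112
back: M2=15/11−3/11·-375/112=255/112
back: M1=5/2−1/3·255/112=195/112
M: M0=0, M1=195/112, M2=255/112, M3=-375/112, M4=-99/112, M5=0
seg 0: a=-3, c=M0/2=0, d=(M1−M0)/(6·1)=65/224, b=Δ0−h0·(2M0+M1)/6=-513/224
seg 1: a=-5, c=M1/2=195/224, d=(M2−M1)/(6·2)=5/112, b=Δ1−h1·(2M1+M2)/6=-159/112
seg 2: a=-4, c=M2/2=255/224, d=(M3−M2)/(6·2)=-15/32, b=Δ2−h2·(2M2+M3)/6=291/112
seg 3: a=2, c=M3/2=-375/224, d=(M4−M3)/(6·2)=23/112, b=Δ3−h3·(2M3+M4)/6=171/112
seg 4: a=0, c=M4/2=-99/224, d=(M5−M4)/(6·1)=33/224, b=Δ4−h4·(2M4+M5)/6=-303/112
t_q=15/2 → seg 4, τ=1/2; S=0+-303/112·τ+-99/224·τ²+33/224·τ³=-2589/1792

  seg 0: a=-3 b=-513/224 c=0 d=65/224
  seg 1: a=-5 b=-159/112 c=195/224 d=5/112
  seg 2: a=-4 b=291/112 c=255/224 d=-15/32
  seg 3: a=2 b=171/112 c=-375/224 d=23/112
  seg 4: a=0 b=-303/112 c=-99/224 d=33/224
S(15/2) = -2589/1792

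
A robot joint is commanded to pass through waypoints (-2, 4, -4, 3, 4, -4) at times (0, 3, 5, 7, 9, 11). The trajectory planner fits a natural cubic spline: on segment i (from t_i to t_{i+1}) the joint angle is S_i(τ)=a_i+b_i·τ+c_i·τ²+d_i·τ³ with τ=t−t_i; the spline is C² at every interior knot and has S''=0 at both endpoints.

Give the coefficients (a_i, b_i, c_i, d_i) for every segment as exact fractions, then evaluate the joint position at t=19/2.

Δ: Δ0=2, Δ1=-4, Δ2=7/2, Δ3=1/2, Δ4=-4
row 1: diag=10, rhs=-36; c'=1/5, d'=-18/5
row 2: denom=8−2·1/5=38/5; d'=(45−2·-18/5)/(38/5)=261/38
row 3: denom=8−2·5/19=142/19; d'=(-18−2·261/38)/(142/19)=-603/142
row 4: denom=8−2·19/71=530/71; d'=(-27−2·-603/142)/(530/71)=-657/265
back: M4=-657/265
back: M3=-603/142−19/71·-657/265=-1899/530
back: M2=261/38−5/19·-1899/530=414/53
back: M1=-18/5−1/5·414/53=-1368/265
M: M0=0, M1=-1368/265, M2=414/53, M3=-1899/530, M4=-657/265, M5=0
seg 0: a=-2, c=M0/2=0, d=(M1−M0)/(6·3)=-76/265, b=Δ0−h0·(2M0+M1)/6=1214/265
seg 1: a=4, c=M1/2=-684/265, d=(M2−M1)/(6·2)=573/530, b=Δ1−h1·(2M1+M2)/6=-838/265
seg 2: a=-4, c=M2/2=207/53, d=(M3−M2)/(6·2)=-2013/2120, b=Δ2−h2·(2M2+M3)/6=-136/265
seg 3: a=3, c=M3/2=-1899/1060, d=(M4−M3)/(6·2)=39/424, b=Δ3−h3·(2M3+M4)/6=1969/530
seg 4: a=4, c=M4/2=-657/530, d=(M5−M4)/(6·2)=219/1060, b=Δ4−h4·(2M4+M5)/6=-622/265
t_q=19/2 → seg 4, τ=1/2; S=4+-622/265·τ+-657/530·τ²+219/1060·τ³=21559/8480

  seg 0: a=-2 b=1214/265 c=0 d=-76/265
  seg 1: a=4 b=-838/265 c=-684/265 d=573/530
  seg 2: a=-4 b=-136/265 c=207/53 d=-2013/2120
  seg 3: a=3 b=1969/530 c=-1899/1060 d=39/424
  seg 4: a=4 b=-622/265 c=-657/530 d=219/1060
S(19/2) = 21559/8480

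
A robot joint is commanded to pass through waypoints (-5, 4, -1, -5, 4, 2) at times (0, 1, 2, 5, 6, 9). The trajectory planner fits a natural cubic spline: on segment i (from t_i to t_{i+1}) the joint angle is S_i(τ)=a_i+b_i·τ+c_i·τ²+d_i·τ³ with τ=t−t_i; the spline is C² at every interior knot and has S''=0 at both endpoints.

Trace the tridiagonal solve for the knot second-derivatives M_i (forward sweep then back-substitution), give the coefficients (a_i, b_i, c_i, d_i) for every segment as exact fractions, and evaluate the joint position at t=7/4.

  seg 0: a=-5 b=20987/1665 c=0 d=-6002/1665
  seg 1: a=4 b=2981/1665 c=-6002/555 d=1340/333
  seg 2: a=-1 b=-12931/1665 c=698/555 d=4429/14985
  seg 3: a=-5 b=2584/333 c=6523/1665 d=-1486/555
  seg 4: a=4 b=12592/1665 c=-6851/1665 d=6851/14985
S(7/4) = 8501/8880

Δ: Δ0=9, Δ1=-5, Δ2=-4/3, Δ3=9, Δ4=-2/3
row 1: diag=4, rhs=-84; c'=1/4, d'=-21
row 2: denom=8−1·1/4=31/4; d'=(22−1·-21)/(31/4)=172/31
row 3: denom=8−3·12/31=212/31; d'=(62−3·172/31)/(212/31)=703/106
row 4: denom=8−1·31/212=1665/212; d'=(-58−1·703/106)/(1665/212)=-13702/1665
back: M4=-13702/1665
back: M3=703/106−31/212·-13702/1665=13046/1665
back: M2=172/31−12/31·13046/1665=1396/555
back: M1=-21−1/4·1396/555=-12004/555
M: M0=0, M1=-12004/555, M2=1396/555, M3=13046/1665, M4=-13702/1665, M5=0
seg 0: a=-5, c=M0/2=0, d=(M1−M0)/(6·1)=-6002/1665, b=Δ0−h0·(2M0+M1)/6=20987/1665
seg 1: a=4, c=M1/2=-6002/555, d=(M2−M1)/(6·1)=1340/333, b=Δ1−h1·(2M1+M2)/6=2981/1665
seg 2: a=-1, c=M2/2=698/555, d=(M3−M2)/(6·3)=4429/14985, b=Δ2−h2·(2M2+M3)/6=-12931/1665
seg 3: a=-5, c=M3/2=6523/1665, d=(M4−M3)/(6·1)=-1486/555, b=Δ3−h3·(2M3+M4)/6=2584/333
seg 4: a=4, c=M4/2=-6851/1665, d=(M5−M4)/(6·3)=6851/14985, b=Δ4−h4·(2M4+M5)/6=12592/1665
t_q=7/4 → seg 1, τ=3/4; S=4+2981/1665·τ+-6002/555·τ²+1340/333·τ³=8501/8880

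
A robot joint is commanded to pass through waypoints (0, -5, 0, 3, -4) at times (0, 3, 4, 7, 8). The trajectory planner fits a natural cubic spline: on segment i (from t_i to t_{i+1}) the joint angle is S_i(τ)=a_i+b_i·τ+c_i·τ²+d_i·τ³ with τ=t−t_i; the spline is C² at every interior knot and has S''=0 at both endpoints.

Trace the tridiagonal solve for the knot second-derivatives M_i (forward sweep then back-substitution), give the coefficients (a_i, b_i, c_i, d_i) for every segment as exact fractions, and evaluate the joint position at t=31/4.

Δ: Δ0=-5/3, Δ1=5, Δ2=1, Δ3=-7
row 1: diag=8, rhs=40; c'=1/8, d'=5
row 2: denom=8−1·1/8=63/8; d'=(-24−1·5)/(63/8)=-232/63
row 3: denom=8−3·8/21=48/7; d'=(-48−3·-232/63)/(48/7)=-97/18
back: M3=-97/18
back: M2=-232/63−8/21·-97/18=-44/27
back: M1=5−1/8·-44/27=281/54
M: M0=0, M1=281/54, M2=-44/27, M3=-97/18, M4=0
seg 0: a=0, c=M0/2=0, d=(M1−M0)/(6·3)=281/972, b=Δ0−h0·(2M0+M1)/6=-461/108
seg 1: a=-5, c=M1/2=281/108, d=(M2−M1)/(6·1)=-41/36, b=Δ1−h1·(2M1+M2)/6=191/54
seg 2: a=0, c=M2/2=-22/27, d=(M3−M2)/(6·3)=-203/972, b=Δ2−h2·(2M2+M3)/6=575/108
seg 3: a=3, c=M3/2=-97/36, d=(M4−M3)/(6·1)=97/108, b=Δ3−h3·(2M3+M4)/6=-281/54
t_q=31/4 → seg 3, τ=3/4; S=3+-281/54·τ+-97/36·τ²+97/108·τ³=-4699/2304

  seg 0: a=0 b=-461/108 c=0 d=281/972
  seg 1: a=-5 b=191/54 c=281/108 d=-41/36
  seg 2: a=0 b=575/108 c=-22/27 d=-203/972
  seg 3: a=3 b=-281/54 c=-97/36 d=97/108
S(31/4) = -4699/2304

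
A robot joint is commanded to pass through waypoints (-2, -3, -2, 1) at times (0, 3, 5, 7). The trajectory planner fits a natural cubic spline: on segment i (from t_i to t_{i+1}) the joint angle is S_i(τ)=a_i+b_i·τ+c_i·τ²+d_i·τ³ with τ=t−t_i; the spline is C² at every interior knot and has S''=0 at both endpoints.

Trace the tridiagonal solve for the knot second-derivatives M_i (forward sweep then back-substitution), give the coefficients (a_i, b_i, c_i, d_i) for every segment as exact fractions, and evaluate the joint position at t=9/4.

  seg 0: a=-2 b=-59/114 c=0 d=7/342
  seg 1: a=-3 b=2/57 c=7/38 d=11/456
  seg 2: a=-2 b=121/114 c=25/76 d=-25/456
S(9/4) = -7129/2432

Δ: Δ0=-1/3, Δ1=1/2, Δ2=3/2
row 1: diag=10, rhs=5; c'=1/5, d'=1/2
row 2: denom=8−2·1/5=38/5; d'=(6−2·1/2)/(38/5)=25/38
back: M2=25/38
back: M1=1/2−1/5·25/38=7/19
M: M0=0, M1=7/19, M2=25/38, M3=0
seg 0: a=-2, c=M0/2=0, d=(M1−M0)/(6·3)=7/342, b=Δ0−h0·(2M0+M1)/6=-59/114
seg 1: a=-3, c=M1/2=7/38, d=(M2−M1)/(6·2)=11/456, b=Δ1−h1·(2M1+M2)/6=2/57
seg 2: a=-2, c=M2/2=25/76, d=(M3−M2)/(6·2)=-25/456, b=Δ2−h2·(2M2+M3)/6=121/114
t_q=9/4 → seg 0, τ=9/4; S=-2+-59/114·τ+0·τ²+7/342·τ³=-7129/2432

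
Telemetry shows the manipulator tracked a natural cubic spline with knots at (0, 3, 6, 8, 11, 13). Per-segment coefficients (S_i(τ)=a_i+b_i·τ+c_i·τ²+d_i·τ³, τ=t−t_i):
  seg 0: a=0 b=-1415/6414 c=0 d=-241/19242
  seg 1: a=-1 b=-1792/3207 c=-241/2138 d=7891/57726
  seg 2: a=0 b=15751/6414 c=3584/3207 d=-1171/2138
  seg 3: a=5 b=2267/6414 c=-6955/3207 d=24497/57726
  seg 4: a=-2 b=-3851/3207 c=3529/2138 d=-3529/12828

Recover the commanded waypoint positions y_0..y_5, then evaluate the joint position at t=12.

y_0=0 y_1=-1 y_2=0 y_3=5 y_4=-2 y_5=0
S(12) = -7805/4276

y_0 = S_0(0) = a_0 = 0
y_1 = S_1(0) = a_1 = -1
y_2 = S_2(0) = a_2 = 0
y_3 = S_3(0) = a_3 = 5
y_4 = S_4(0) = a_4 = -2
y_5 = S_4(2) = 0
t_q=12 is in segment 4 (τ=1); S_4(τ)=-7805/4276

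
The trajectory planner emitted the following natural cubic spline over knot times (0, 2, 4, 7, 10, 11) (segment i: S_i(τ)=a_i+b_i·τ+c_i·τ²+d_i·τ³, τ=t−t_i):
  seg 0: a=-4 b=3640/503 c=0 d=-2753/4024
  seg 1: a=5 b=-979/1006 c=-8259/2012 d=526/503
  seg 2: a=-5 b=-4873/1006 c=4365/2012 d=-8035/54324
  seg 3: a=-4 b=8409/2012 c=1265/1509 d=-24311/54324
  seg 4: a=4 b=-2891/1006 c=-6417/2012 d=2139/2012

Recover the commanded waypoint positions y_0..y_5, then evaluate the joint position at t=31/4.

y_0 = S_0(0) = a_0 = -4
y_1 = S_1(0) = a_1 = 5
y_2 = S_2(0) = a_2 = -5
y_3 = S_3(0) = a_3 = -4
y_4 = S_4(0) = a_4 = 4
y_5 = S_4(1) = -1
t_q=31/4 is in segment 3 (τ=3/4); S_3(τ)=-75031/128768

y_0=-4 y_1=5 y_2=-5 y_3=-4 y_4=4 y_5=-1
S(31/4) = -75031/128768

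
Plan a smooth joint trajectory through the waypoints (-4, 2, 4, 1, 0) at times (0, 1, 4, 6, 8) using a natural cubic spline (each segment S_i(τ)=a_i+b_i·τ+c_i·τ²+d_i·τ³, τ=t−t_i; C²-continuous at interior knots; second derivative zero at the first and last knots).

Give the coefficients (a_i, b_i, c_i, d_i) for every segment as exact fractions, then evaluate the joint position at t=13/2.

Δ: Δ0=6, Δ1=2/3, Δ2=-3/2, Δ3=-1/2
row 1: diag=8, rhs=-32; c'=3/8, d'=-4
row 2: denom=10−3·3/8=71/8; d'=(-13−3·-4)/(71/8)=-8/71
row 3: denom=8−2·16/71=536/71; d'=(6−2·-8/71)/(536/71)=221/268
back: M3=221/268
back: M2=-8/71−16/71·221/268=-20/67
back: M1=-4−3/8·-20/67=-521/134
M: M0=0, M1=-521/134, M2=-20/67, M3=221/268, M4=0
seg 0: a=-4, c=M0/2=0, d=(M1−M0)/(6·1)=-521/804, b=Δ0−h0·(2M0+M1)/6=5345/804
seg 1: a=2, c=M1/2=-521/268, d=(M2−M1)/(6·3)=481/2412, b=Δ1−h1·(2M1+M2)/6=1891/402
seg 2: a=4, c=M2/2=-10/67, d=(M3−M2)/(6·2)=301/3216, b=Δ2−h2·(2M2+M3)/6=-1267/804
seg 3: a=1, c=M3/2=221/536, d=(M4−M3)/(6·2)=-221/3216, b=Δ3−h3·(2M3+M4)/6=-211/201
t_q=13/2 → seg 3, τ=1/2; S=1+-211/201·τ+221/536·τ²+-221/3216·τ³=4885/8576

  seg 0: a=-4 b=5345/804 c=0 d=-521/804
  seg 1: a=2 b=1891/402 c=-521/268 d=481/2412
  seg 2: a=4 b=-1267/804 c=-10/67 d=301/3216
  seg 3: a=1 b=-211/201 c=221/536 d=-221/3216
S(13/2) = 4885/8576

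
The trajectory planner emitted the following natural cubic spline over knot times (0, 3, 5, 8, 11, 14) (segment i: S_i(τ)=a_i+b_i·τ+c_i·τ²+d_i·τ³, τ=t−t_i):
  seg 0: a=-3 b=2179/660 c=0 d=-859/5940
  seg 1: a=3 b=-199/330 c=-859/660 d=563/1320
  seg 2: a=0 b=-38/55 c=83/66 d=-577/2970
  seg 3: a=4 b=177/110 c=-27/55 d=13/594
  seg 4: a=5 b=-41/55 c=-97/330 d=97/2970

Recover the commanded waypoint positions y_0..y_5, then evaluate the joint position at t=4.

y_0=-3 y_1=3 y_2=0 y_3=4 y_4=5 y_5=1
S(4) = 2009/1320

y_0 = S_0(0) = a_0 = -3
y_1 = S_1(0) = a_1 = 3
y_2 = S_2(0) = a_2 = 0
y_3 = S_3(0) = a_3 = 4
y_4 = S_4(0) = a_4 = 5
y_5 = S_4(3) = 1
t_q=4 is in segment 1 (τ=1); S_1(τ)=2009/1320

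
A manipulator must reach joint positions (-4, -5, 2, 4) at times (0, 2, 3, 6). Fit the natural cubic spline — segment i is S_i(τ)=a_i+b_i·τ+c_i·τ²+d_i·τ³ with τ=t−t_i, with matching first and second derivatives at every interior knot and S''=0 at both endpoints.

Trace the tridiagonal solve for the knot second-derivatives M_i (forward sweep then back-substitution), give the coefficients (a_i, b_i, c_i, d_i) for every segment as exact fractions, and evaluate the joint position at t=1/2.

Δ: Δ0=-1/2, Δ1=7, Δ2=2/3
row 1: diag=6, rhs=45; c'=1/6, d'=15/2
row 2: denom=8−1·1/6=47/6; d'=(-38−1·15/2)/(47/6)=-273/47
back: M2=-273/47
back: M1=15/2−1/6·-273/47=398/47
M: M0=0, M1=398/47, M2=-273/47, M3=0
seg 0: a=-4, c=M0/2=0, d=(M1−M0)/(6·2)=199/282, b=Δ0−h0·(2M0+M1)/6=-937/282
seg 1: a=-5, c=M1/2=199/47, d=(M2−M1)/(6·1)=-671/282, b=Δ1−h1·(2M1+M2)/6=1451/282
seg 2: a=2, c=M2/2=-273/94, d=(M3−M2)/(6·3)=91/282, b=Δ2−h2·(2M2+M3)/6=913/141
t_q=1/2 → seg 0, τ=1/2; S=-4+-937/282·τ+0·τ²+199/282·τ³=-4191/752

  seg 0: a=-4 b=-937/282 c=0 d=199/282
  seg 1: a=-5 b=1451/282 c=199/47 d=-671/282
  seg 2: a=2 b=913/141 c=-273/94 d=91/282
S(1/2) = -4191/752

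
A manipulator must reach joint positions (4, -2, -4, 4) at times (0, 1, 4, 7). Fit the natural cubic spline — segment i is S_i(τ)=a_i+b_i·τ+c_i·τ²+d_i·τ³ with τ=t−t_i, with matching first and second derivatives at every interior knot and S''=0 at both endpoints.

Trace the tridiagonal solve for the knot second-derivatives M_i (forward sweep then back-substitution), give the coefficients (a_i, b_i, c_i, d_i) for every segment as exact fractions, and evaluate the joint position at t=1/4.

  seg 0: a=4 b=-192/29 c=0 d=18/29
  seg 1: a=-2 b=-138/29 c=54/29 d=-130/783
  seg 2: a=-4 b=56/29 c=32/87 d=-32/783
S(1/4) = 2185/928

Δ: Δ0=-6, Δ1=-2/3, Δ2=8/3
row 1: diag=8, rhs=32; c'=3/8, d'=4
row 2: denom=12−3·3/8=87/8; d'=(20−3·4)/(87/8)=64/87
back: M2=64/87
back: M1=4−3/8·64/87=108/29
M: M0=0, M1=108/29, M2=64/87, M3=0
seg 0: a=4, c=M0/2=0, d=(M1−M0)/(6·1)=18/29, b=Δ0−h0·(2M0+M1)/6=-192/29
seg 1: a=-2, c=M1/2=54/29, d=(M2−M1)/(6·3)=-130/783, b=Δ1−h1·(2M1+M2)/6=-138/29
seg 2: a=-4, c=M2/2=32/87, d=(M3−M2)/(6·3)=-32/783, b=Δ2−h2·(2M2+M3)/6=56/29
t_q=1/4 → seg 0, τ=1/4; S=4+-192/29·τ+0·τ²+18/29·τ³=2185/928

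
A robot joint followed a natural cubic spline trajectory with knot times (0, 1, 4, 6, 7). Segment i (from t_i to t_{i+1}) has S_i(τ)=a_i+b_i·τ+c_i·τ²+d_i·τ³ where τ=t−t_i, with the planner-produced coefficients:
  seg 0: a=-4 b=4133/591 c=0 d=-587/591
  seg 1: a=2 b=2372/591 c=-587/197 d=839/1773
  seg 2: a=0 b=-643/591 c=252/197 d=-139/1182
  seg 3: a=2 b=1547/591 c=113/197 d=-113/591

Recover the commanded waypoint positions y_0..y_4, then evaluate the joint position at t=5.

y_0 = S_0(0) = a_0 = -4
y_1 = S_1(0) = a_1 = 2
y_2 = S_2(0) = a_2 = 0
y_3 = S_3(0) = a_3 = 2
y_4 = S_3(1) = 5
t_q=5 is in segment 2 (τ=1); S_2(τ)=29/394

y_0=-4 y_1=2 y_2=0 y_3=2 y_4=5
S(5) = 29/394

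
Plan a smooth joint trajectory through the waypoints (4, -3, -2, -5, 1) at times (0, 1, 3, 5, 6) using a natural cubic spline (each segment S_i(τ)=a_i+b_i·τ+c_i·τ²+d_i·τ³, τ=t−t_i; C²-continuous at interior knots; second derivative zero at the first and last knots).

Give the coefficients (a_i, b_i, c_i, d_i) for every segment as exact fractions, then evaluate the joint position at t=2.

  seg 0: a=4 b=-43/5 c=0 d=8/5
  seg 1: a=-3 b=-19/5 c=24/5 d=-53/40
  seg 2: a=-2 b=-1/2 c=-63/20 d=53/40
  seg 3: a=-5 b=14/5 c=24/5 d=-8/5
S(2) = -133/40

Δ: Δ0=-7, Δ1=1/2, Δ2=-3/2, Δ3=6
row 1: diag=6, rhs=45; c'=1/3, d'=15/2
row 2: denom=8−2·1/3=22/3; d'=(-12−2·15/2)/(22/3)=-81/22
row 3: denom=6−2·3/11=60/11; d'=(45−2·-81/22)/(60/11)=48/5
back: M3=48/5
back: M2=-81/22−3/11·48/5=-63/10
back: M1=15/2−1/3·-63/10=48/5
M: M0=0, M1=48/5, M2=-63/10, M3=48/5, M4=0
seg 0: a=4, c=M0/2=0, d=(M1−M0)/(6·1)=8/5, b=Δ0−h0·(2M0+M1)/6=-43/5
seg 1: a=-3, c=M1/2=24/5, d=(M2−M1)/(6·2)=-53/40, b=Δ1−h1·(2M1+M2)/6=-19/5
seg 2: a=-2, c=M2/2=-63/20, d=(M3−M2)/(6·2)=53/40, b=Δ2−h2·(2M2+M3)/6=-1/2
seg 3: a=-5, c=M3/2=24/5, d=(M4−M3)/(6·1)=-8/5, b=Δ3−h3·(2M3+M4)/6=14/5
t_q=2 → seg 1, τ=1; S=-3+-19/5·τ+24/5·τ²+-53/40·τ³=-133/40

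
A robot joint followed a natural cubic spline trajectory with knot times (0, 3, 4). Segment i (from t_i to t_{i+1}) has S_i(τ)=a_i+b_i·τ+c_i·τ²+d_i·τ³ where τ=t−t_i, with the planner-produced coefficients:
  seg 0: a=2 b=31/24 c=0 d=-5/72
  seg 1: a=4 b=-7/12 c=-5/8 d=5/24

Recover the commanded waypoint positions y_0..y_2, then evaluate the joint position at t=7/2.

y_0=2 y_1=4 y_2=3
S(7/2) = 229/64

y_0 = S_0(0) = a_0 = 2
y_1 = S_1(0) = a_1 = 4
y_2 = S_1(1) = 3
t_q=7/2 is in segment 1 (τ=1/2); S_1(τ)=229/64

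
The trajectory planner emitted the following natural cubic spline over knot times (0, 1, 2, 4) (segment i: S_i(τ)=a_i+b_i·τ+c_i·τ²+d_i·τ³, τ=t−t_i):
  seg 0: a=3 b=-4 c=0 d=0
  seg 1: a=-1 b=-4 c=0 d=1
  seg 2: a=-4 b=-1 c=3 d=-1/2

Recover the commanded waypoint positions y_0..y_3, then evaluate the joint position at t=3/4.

y_0=3 y_1=-1 y_2=-4 y_3=2
S(3/4) = 0

y_0 = S_0(0) = a_0 = 3
y_1 = S_1(0) = a_1 = -1
y_2 = S_2(0) = a_2 = -4
y_3 = S_2(2) = 2
t_q=3/4 is in segment 0 (τ=3/4); S_0(τ)=0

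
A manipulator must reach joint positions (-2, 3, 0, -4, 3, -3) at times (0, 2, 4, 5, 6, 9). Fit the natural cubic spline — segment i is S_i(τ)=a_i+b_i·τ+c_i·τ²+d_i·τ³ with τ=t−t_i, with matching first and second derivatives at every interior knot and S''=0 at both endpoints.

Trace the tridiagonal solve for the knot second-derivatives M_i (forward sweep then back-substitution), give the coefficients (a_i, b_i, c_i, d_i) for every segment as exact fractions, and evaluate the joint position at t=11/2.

Δ: Δ0=5/2, Δ1=-3/2, Δ2=-4, Δ3=7, Δ4=-2
row 1: diag=8, rhs=-24; c'=1/4, d'=-3
row 2: denom=6−2·1/4=11/2; d'=(-15−2·-3)/(11/2)=-18/11
row 3: denom=4−1·2/11=42/11; d'=(66−1·-18/11)/(42/11)=124/7
row 4: denom=8−1·11/42=325/42; d'=(-54−1·124/7)/(325/42)=-3012/325
back: M4=-3012/325
back: M3=124/7−11/42·-3012/325=6546/325
back: M2=-18/11−2/11·6546/325=-1722/325
back: M1=-3−1/4·-1722/325=-1089/650
M: M0=0, M1=-1089/650, M2=-1722/325, M3=6546/325, M4=-3012/325, M5=0
seg 0: a=-2, c=M0/2=0, d=(M1−M0)/(6·2)=-363/2600, b=Δ0−h0·(2M0+M1)/6=994/325
seg 1: a=3, c=M1/2=-1089/1300, d=(M2−M1)/(6·2)=-157/520, b=Δ1−h1·(2M1+M2)/6=899/650
seg 2: a=0, c=M2/2=-861/325, d=(M3−M2)/(6·1)=106/25, b=Δ2−h2·(2M2+M3)/6=-1817/325
seg 3: a=-4, c=M3/2=3273/325, d=(M4−M3)/(6·1)=-1593/325, b=Δ3−h3·(2M3+M4)/6=119/65
seg 4: a=3, c=M4/2=-1506/325, d=(M5−M4)/(6·3)=502/975, b=Δ4−h4·(2M4+M5)/6=2362/325
t_q=11/2 → seg 3, τ=1/2; S=-4+119/65·τ+3273/325·τ²+-1593/325·τ³=-3067/2600

  seg 0: a=-2 b=994/325 c=0 d=-363/2600
  seg 1: a=3 b=899/650 c=-1089/1300 d=-157/520
  seg 2: a=0 b=-1817/325 c=-861/325 d=106/25
  seg 3: a=-4 b=119/65 c=3273/325 d=-1593/325
  seg 4: a=3 b=2362/325 c=-1506/325 d=502/975
S(11/2) = -3067/2600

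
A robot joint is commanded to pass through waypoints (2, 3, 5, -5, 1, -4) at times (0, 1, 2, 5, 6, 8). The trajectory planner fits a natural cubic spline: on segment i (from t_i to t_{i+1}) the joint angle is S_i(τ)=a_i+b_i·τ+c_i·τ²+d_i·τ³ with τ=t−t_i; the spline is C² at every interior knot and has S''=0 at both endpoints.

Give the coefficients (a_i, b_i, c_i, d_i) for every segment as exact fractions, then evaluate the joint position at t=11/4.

  seg 0: a=2 b=2849/7446 c=0 d=4597/7446
  seg 1: a=3 b=8320/3723 c=4597/2482 d=-15539/7446
  seg 2: a=5 b=-2395/7446 c=-5471/1241 d=25351/22338
  seg 3: a=-5 b=14404/3723 c=14409/2482 d=-27359/7446
  seg 4: a=1 b=33185/7446 c=-6475/1241 d=6475/7446
S(11/4) = 438061/158848

Δ: Δ0=1, Δ1=2, Δ2=-10/3, Δ3=6, Δ4=-5/2
row 1: diag=4, rhs=6; c'=1/4, d'=3/2
row 2: denom=8−1·1/4=31/4; d'=(-32−1·3/2)/(31/4)=-134/31
row 3: denom=8−3·12/31=212/31; d'=(56−3·-134/31)/(212/31)=1069/106
row 4: denom=6−1·31/212=1241/212; d'=(-51−1·1069/106)/(1241/212)=-12950/1241
back: M4=-12950/1241
back: M3=1069/106−31/212·-12950/1241=14409/1241
back: M2=-134/31−12/31·14409/1241=-10942/1241
back: M1=3/2−1/4·-10942/1241=4597/1241
M: M0=0, M1=4597/1241, M2=-10942/1241, M3=14409/1241, M4=-12950/1241, M5=0
seg 0: a=2, c=M0/2=0, d=(M1−M0)/(6·1)=4597/7446, b=Δ0−h0·(2M0+M1)/6=2849/7446
seg 1: a=3, c=M1/2=4597/2482, d=(M2−M1)/(6·1)=-15539/7446, b=Δ1−h1·(2M1+M2)/6=8320/3723
seg 2: a=5, c=M2/2=-5471/1241, d=(M3−M2)/(6·3)=25351/22338, b=Δ2−h2·(2M2+M3)/6=-2395/7446
seg 3: a=-5, c=M3/2=14409/2482, d=(M4−M3)/(6·1)=-27359/7446, b=Δ3−h3·(2M3+M4)/6=14404/3723
seg 4: a=1, c=M4/2=-6475/1241, d=(M5−M4)/(6·2)=6475/7446, b=Δ4−h4·(2M4+M5)/6=33185/7446
t_q=11/4 → seg 2, τ=3/4; S=5+-2395/7446·τ+-5471/1241·τ²+25351/22338·τ³=438061/158848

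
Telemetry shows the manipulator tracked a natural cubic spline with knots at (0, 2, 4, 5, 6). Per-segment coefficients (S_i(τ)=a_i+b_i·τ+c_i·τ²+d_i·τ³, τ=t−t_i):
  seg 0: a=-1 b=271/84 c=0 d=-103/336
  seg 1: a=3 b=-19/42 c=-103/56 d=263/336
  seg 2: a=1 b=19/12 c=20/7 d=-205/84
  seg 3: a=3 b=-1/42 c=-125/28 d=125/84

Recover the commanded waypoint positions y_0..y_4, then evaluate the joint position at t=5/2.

y_0 = S_0(0) = a_0 = -1
y_1 = S_1(0) = a_1 = 3
y_2 = S_2(0) = a_2 = 1
y_3 = S_3(0) = a_3 = 3
y_4 = S_3(1) = 0
t_q=5/2 is in segment 1 (τ=1/2); S_1(τ)=2161/896

y_0=-1 y_1=3 y_2=1 y_3=3 y_4=0
S(5/2) = 2161/896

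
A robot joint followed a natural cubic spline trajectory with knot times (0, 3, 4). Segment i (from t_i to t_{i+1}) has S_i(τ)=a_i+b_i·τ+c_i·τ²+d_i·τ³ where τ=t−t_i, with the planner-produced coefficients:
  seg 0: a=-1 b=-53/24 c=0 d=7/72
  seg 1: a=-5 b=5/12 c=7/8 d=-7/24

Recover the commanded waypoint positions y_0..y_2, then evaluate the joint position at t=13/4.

y_0 = S_0(0) = a_0 = -1
y_1 = S_1(0) = a_1 = -5
y_2 = S_1(1) = -4
t_q=13/4 is in segment 1 (τ=1/4); S_1(τ)=-2481/512

y_0=-1 y_1=-5 y_2=-4
S(13/4) = -2481/512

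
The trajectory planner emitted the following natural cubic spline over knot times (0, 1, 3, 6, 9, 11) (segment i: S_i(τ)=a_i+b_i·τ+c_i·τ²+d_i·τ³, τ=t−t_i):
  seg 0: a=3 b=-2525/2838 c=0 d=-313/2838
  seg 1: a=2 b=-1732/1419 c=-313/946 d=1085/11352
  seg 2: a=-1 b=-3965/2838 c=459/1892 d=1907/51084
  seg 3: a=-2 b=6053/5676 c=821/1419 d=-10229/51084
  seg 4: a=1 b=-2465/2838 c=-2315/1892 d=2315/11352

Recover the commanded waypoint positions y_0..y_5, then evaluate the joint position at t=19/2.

y_0=3 y_1=2 y_2=-1 y_3=-2 y_4=1 y_5=-4
S(19/2) = 8637/30272

y_0 = S_0(0) = a_0 = 3
y_1 = S_1(0) = a_1 = 2
y_2 = S_2(0) = a_2 = -1
y_3 = S_3(0) = a_3 = -2
y_4 = S_4(0) = a_4 = 1
y_5 = S_4(2) = -4
t_q=19/2 is in segment 4 (τ=1/2); S_4(τ)=8637/30272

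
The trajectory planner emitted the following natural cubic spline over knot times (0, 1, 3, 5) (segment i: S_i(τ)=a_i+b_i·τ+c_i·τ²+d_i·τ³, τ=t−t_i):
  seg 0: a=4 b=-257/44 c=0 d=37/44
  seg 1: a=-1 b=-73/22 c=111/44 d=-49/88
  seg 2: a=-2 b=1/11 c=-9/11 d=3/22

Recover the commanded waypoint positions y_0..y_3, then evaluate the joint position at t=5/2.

y_0 = S_0(0) = a_0 = 4
y_1 = S_1(0) = a_1 = -1
y_2 = S_2(0) = a_2 = -2
y_3 = S_2(2) = -4
t_q=5/2 is in segment 1 (τ=3/2); S_1(τ)=-1535/704

y_0=4 y_1=-1 y_2=-2 y_3=-4
S(5/2) = -1535/704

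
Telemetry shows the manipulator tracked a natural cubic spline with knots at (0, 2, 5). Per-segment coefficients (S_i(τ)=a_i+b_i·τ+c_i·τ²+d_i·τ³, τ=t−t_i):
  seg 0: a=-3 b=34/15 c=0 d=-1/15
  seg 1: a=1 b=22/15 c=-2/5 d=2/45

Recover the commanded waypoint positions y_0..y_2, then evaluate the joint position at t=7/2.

y_0 = S_0(0) = a_0 = -3
y_1 = S_1(0) = a_1 = 1
y_2 = S_1(3) = 3
t_q=7/2 is in segment 1 (τ=3/2); S_1(τ)=49/20

y_0=-3 y_1=1 y_2=3
S(7/2) = 49/20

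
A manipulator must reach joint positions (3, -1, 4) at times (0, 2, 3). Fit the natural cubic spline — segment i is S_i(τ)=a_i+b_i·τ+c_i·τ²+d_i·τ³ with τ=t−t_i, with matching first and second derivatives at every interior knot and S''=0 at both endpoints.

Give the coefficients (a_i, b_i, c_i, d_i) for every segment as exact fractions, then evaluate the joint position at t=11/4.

  seg 0: a=3 b=-13/3 c=0 d=7/12
  seg 1: a=-1 b=8/3 c=7/2 d=-7/6
S(11/4) = 317/128

Δ: Δ0=-2, Δ1=5
row 1: diag=6, rhs=42; c'=1/6, d'=7
back: M1=7
M: M0=0, M1=7, M2=0
seg 0: a=3, c=M0/2=0, d=(M1−M0)/(6·2)=7/12, b=Δ0−h0·(2M0+M1)/6=-13/3
seg 1: a=-1, c=M1/2=7/2, d=(M2−M1)/(6·1)=-7/6, b=Δ1−h1·(2M1+M2)/6=8/3
t_q=11/4 → seg 1, τ=3/4; S=-1+8/3·τ+7/2·τ²+-7/6·τ³=317/128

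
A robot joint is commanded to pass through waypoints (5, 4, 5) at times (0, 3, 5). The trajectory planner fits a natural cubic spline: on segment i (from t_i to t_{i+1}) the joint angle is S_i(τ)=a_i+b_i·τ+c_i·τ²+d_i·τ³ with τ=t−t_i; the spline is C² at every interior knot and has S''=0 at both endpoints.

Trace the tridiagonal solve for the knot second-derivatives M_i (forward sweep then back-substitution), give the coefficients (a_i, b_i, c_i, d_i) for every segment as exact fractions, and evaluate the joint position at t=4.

  seg 0: a=5 b=-7/12 c=0 d=1/36
  seg 1: a=4 b=1/6 c=1/4 d=-1/24
S(4) = 35/8

Δ: Δ0=-1/3, Δ1=1/2
row 1: diag=10, rhs=5; c'=1/5, d'=1/2
back: M1=1/2
M: M0=0, M1=1/2, M2=0
seg 0: a=5, c=M0/2=0, d=(M1−M0)/(6·3)=1/36, b=Δ0−h0·(2M0+M1)/6=-7/12
seg 1: a=4, c=M1/2=1/4, d=(M2−M1)/(6·2)=-1/24, b=Δ1−h1·(2M1+M2)/6=1/6
t_q=4 → seg 1, τ=1; S=4+1/6·τ+1/4·τ²+-1/24·τ³=35/8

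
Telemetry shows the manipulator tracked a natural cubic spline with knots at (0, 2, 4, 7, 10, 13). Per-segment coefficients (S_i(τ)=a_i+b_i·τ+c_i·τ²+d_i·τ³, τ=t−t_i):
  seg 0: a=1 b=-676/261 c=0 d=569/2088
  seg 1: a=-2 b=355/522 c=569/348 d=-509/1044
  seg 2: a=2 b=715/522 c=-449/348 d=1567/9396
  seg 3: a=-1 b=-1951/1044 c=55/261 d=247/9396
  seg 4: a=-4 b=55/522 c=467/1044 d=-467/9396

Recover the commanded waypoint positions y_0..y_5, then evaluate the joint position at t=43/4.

y_0=1 y_1=-2 y_2=2 y_3=-1 y_4=-4 y_5=-1
S(43/4) = -27397/7424

y_0 = S_0(0) = a_0 = 1
y_1 = S_1(0) = a_1 = -2
y_2 = S_2(0) = a_2 = 2
y_3 = S_3(0) = a_3 = -1
y_4 = S_4(0) = a_4 = -4
y_5 = S_4(3) = -1
t_q=43/4 is in segment 4 (τ=3/4); S_4(τ)=-27397/7424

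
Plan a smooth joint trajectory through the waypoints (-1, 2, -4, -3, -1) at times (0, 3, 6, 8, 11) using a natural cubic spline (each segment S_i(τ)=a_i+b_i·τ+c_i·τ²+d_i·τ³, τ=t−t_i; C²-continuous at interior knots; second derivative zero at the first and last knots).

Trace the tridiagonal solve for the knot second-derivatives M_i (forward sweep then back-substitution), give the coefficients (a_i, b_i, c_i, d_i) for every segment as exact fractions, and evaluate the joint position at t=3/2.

Δ: Δ0=1, Δ1=-2, Δ2=1/2, Δ3=2/3
row 1: diag=12, rhs=-18; c'=1/4, d'=-3/2
row 2: denom=10−3·1/4=37/4; d'=(15−3·-3/2)/(37/4)=78/37
row 3: denom=10−2·8/37=354/37; d'=(1−2·78/37)/(354/37)=-119/354
back: M3=-119/354
back: M2=78/37−8/37·-119/354=386/177
back: M1=-3/2−1/4·386/177=-362/177
M: M0=0, M1=-362/177, M2=386/177, M3=-119/354, M4=0
seg 0: a=-1, c=M0/2=0, d=(M1−M0)/(6·3)=-181/1593, b=Δ0−h0·(2M0+M1)/6=358/177
seg 1: a=2, c=M1/2=-181/177, d=(M2−M1)/(6·3)=374/1593, b=Δ1−h1·(2M1+M2)/6=-185/177
seg 2: a=-4, c=M2/2=193/177, d=(M3−M2)/(6·2)=-99/472, b=Δ2−h2·(2M2+M3)/6=-149/177
seg 3: a=-3, c=M3/2=-119/708, d=(M4−M3)/(6·3)=119/6372, b=Δ3−h3·(2M3+M4)/6=355/354
t_q=3/2 → seg 0, τ=3/2; S=-1+358/177·τ+0·τ²+-181/1593·τ³=779/472

  seg 0: a=-1 b=358/177 c=0 d=-181/1593
  seg 1: a=2 b=-185/177 c=-181/177 d=374/1593
  seg 2: a=-4 b=-149/177 c=193/177 d=-99/472
  seg 3: a=-3 b=355/354 c=-119/708 d=119/6372
S(3/2) = 779/472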